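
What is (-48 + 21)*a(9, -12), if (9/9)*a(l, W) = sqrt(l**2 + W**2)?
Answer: -405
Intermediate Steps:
a(l, W) = sqrt(W**2 + l**2) (a(l, W) = sqrt(l**2 + W**2) = sqrt(W**2 + l**2))
(-48 + 21)*a(9, -12) = (-48 + 21)*sqrt((-12)**2 + 9**2) = -27*sqrt(144 + 81) = -27*sqrt(225) = -27*15 = -405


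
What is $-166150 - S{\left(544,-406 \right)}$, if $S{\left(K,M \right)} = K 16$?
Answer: $-174854$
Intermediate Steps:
$S{\left(K,M \right)} = 16 K$
$-166150 - S{\left(544,-406 \right)} = -166150 - 16 \cdot 544 = -166150 - 8704 = -174854$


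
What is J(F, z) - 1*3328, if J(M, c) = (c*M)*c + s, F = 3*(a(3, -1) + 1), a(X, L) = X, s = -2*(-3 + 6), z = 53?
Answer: 30374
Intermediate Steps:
s = -6 (s = -2*3 = -6)
F = 12 (F = 3*(3 + 1) = 3*4 = 12)
J(M, c) = -6 + M*c**2 (J(M, c) = (c*M)*c - 6 = (M*c)*c - 6 = M*c**2 - 6 = -6 + M*c**2)
J(F, z) - 1*3328 = (-6 + 12*53**2) - 1*3328 = (-6 + 12*2809) - 3328 = (-6 + 33708) - 3328 = 33702 - 3328 = 30374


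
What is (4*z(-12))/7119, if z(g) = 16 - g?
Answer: 16/1017 ≈ 0.015733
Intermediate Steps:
(4*z(-12))/7119 = (4*(16 - 1*(-12)))/7119 = (4*(16 + 12))*(1/7119) = (4*28)*(1/7119) = 112*(1/7119) = 16/1017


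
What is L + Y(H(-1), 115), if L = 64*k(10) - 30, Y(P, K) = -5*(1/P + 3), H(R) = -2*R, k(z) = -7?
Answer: -991/2 ≈ -495.50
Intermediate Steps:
Y(P, K) = -15 - 5/P (Y(P, K) = -5*(3 + 1/P) = -15 - 5/P)
L = -478 (L = 64*(-7) - 30 = -448 - 30 = -478)
L + Y(H(-1), 115) = -478 + (-15 - 5/((-2*(-1)))) = -478 + (-15 - 5/2) = -478 - 35/2 = -991/2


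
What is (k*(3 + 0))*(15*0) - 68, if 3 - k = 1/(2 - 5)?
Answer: -68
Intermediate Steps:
k = 10/3 (k = 3 - 1/(2 - 5) = 3 - 1/(-3) = 3 - 1*(-⅓) = 3 + ⅓ = 10/3 ≈ 3.3333)
(k*(3 + 0))*(15*0) - 68 = (10*(3 + 0)/3)*(15*0) - 68 = ((10/3)*3)*0 - 68 = 10*0 - 68 = 0 - 68 = -68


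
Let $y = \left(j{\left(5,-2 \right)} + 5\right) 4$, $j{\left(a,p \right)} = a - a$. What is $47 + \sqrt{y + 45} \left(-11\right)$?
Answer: $47 - 11 \sqrt{65} \approx -41.685$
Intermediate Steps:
$j{\left(a,p \right)} = 0$
$y = 20$ ($y = \left(0 + 5\right) 4 = 5 \cdot 4 = 20$)
$47 + \sqrt{y + 45} \left(-11\right) = 47 + \sqrt{20 + 45} \left(-11\right) = 47 + \sqrt{65} \left(-11\right) = 47 - 11 \sqrt{65}$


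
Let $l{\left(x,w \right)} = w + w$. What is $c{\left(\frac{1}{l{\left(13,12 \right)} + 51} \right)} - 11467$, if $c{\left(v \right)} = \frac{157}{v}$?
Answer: $308$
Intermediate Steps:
$l{\left(x,w \right)} = 2 w$
$c{\left(\frac{1}{l{\left(13,12 \right)} + 51} \right)} - 11467 = \frac{157}{\frac{1}{2 \cdot 12 + 51}} - 11467 = \frac{157}{\frac{1}{24 + 51}} - 11467 = \frac{157}{\frac{1}{75}} - 11467 = 157 \frac{1}{\frac{1}{75}} - 11467 = 157 \cdot 75 - 11467 = 11775 - 11467 = 308$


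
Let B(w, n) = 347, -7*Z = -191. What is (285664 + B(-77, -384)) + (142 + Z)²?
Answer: 15418764/49 ≈ 3.1467e+5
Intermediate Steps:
Z = 191/7 (Z = -⅐*(-191) = 191/7 ≈ 27.286)
(285664 + B(-77, -384)) + (142 + Z)² = (285664 + 347) + (142 + 191/7)² = 286011 + (1185/7)² = 286011 + 1404225/49 = 15418764/49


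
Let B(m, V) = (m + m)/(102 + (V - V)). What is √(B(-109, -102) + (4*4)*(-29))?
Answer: I*√1212423/51 ≈ 21.59*I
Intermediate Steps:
B(m, V) = m/51 (B(m, V) = (2*m)/(102 + 0) = (2*m)/102 = (2*m)*(1/102) = m/51)
√(B(-109, -102) + (4*4)*(-29)) = √((1/51)*(-109) + (4*4)*(-29)) = √(-109/51 + 16*(-29)) = √(-109/51 - 464) = √(-23773/51) = I*√1212423/51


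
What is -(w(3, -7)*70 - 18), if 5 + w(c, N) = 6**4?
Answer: -90352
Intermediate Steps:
w(c, N) = 1291 (w(c, N) = -5 + 6**4 = -5 + 1296 = 1291)
-(w(3, -7)*70 - 18) = -(1291*70 - 18) = -(90370 - 18) = -1*90352 = -90352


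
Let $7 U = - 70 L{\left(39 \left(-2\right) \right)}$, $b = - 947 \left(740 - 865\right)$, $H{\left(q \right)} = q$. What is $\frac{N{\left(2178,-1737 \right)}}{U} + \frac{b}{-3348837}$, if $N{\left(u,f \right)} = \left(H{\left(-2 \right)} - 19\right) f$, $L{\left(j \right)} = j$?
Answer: $\frac{40687731583}{870697620} \approx 46.73$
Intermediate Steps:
$N{\left(u,f \right)} = - 21 f$ ($N{\left(u,f \right)} = \left(-2 - 19\right) f = - 21 f$)
$b = 118375$ ($b = \left(-947\right) \left(-125\right) = 118375$)
$U = 780$ ($U = \frac{\left(-70\right) 39 \left(-2\right)}{7} = \frac{\left(-70\right) \left(-78\right)}{7} = \frac{1}{7} \cdot 5460 = 780$)
$\frac{N{\left(2178,-1737 \right)}}{U} + \frac{b}{-3348837} = \frac{\left(-21\right) \left(-1737\right)}{780} + \frac{118375}{-3348837} = 36477 \cdot \frac{1}{780} + 118375 \left(- \frac{1}{3348837}\right) = \frac{12159}{260} - \frac{118375}{3348837} = \frac{40687731583}{870697620}$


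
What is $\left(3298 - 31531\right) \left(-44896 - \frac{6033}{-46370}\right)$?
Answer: $\frac{58776066042471}{46370} \approx 1.2675 \cdot 10^{9}$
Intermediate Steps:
$\left(3298 - 31531\right) \left(-44896 - \frac{6033}{-46370}\right) = - 28233 \left(-44896 - - \frac{6033}{46370}\right) = - 28233 \left(-44896 + \frac{6033}{46370}\right) = \left(-28233\right) \left(- \frac{2081821487}{46370}\right) = \frac{58776066042471}{46370}$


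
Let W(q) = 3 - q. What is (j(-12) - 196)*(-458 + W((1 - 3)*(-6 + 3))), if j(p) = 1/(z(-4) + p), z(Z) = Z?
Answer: 1446157/16 ≈ 90385.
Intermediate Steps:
j(p) = 1/(-4 + p)
(j(-12) - 196)*(-458 + W((1 - 3)*(-6 + 3))) = (1/(-4 - 12) - 196)*(-458 + (3 - (1 - 3)*(-6 + 3))) = (1/(-16) - 196)*(-458 + (3 - (-2)*(-3))) = (-1/16 - 196)*(-458 + (3 - 1*6)) = -3137*(-458 + (3 - 6))/16 = -3137*(-458 - 3)/16 = -3137/16*(-461) = 1446157/16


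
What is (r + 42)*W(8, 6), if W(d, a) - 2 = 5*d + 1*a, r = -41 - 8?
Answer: -336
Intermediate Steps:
r = -49
W(d, a) = 2 + a + 5*d (W(d, a) = 2 + (5*d + 1*a) = 2 + (5*d + a) = 2 + (a + 5*d) = 2 + a + 5*d)
(r + 42)*W(8, 6) = (-49 + 42)*(2 + 6 + 5*8) = -7*(2 + 6 + 40) = -7*48 = -336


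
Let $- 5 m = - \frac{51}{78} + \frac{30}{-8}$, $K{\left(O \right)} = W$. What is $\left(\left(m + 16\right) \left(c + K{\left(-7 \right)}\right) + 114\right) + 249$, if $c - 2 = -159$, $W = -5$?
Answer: $- \frac{308319}{130} \approx -2371.7$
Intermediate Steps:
$K{\left(O \right)} = -5$
$m = \frac{229}{260}$ ($m = - \frac{- \frac{51}{78} + \frac{30}{-8}}{5} = - \frac{\left(-51\right) \frac{1}{78} + 30 \left(- \frac{1}{8}\right)}{5} = - \frac{- \frac{17}{26} - \frac{15}{4}}{5} = \left(- \frac{1}{5}\right) \left(- \frac{229}{52}\right) = \frac{229}{260} \approx 0.88077$)
$c = -157$ ($c = 2 - 159 = -157$)
$\left(\left(m + 16\right) \left(c + K{\left(-7 \right)}\right) + 114\right) + 249 = \left(\left(\frac{229}{260} + 16\right) \left(-157 - 5\right) + 114\right) + 249 = \left(\frac{4389}{260} \left(-162\right) + 114\right) + 249 = \left(- \frac{355509}{130} + 114\right) + 249 = - \frac{340689}{130} + 249 = - \frac{308319}{130}$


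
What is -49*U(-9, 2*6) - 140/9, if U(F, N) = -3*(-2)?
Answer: -2786/9 ≈ -309.56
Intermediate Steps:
U(F, N) = 6
-49*U(-9, 2*6) - 140/9 = -49*6 - 140/9 = -294 - 140*⅑ = -294 - 140/9 = -2786/9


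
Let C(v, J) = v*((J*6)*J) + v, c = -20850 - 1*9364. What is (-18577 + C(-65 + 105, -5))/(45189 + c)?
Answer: -12537/14975 ≈ -0.83720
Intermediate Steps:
c = -30214 (c = -20850 - 9364 = -30214)
C(v, J) = v + 6*v*J² (C(v, J) = v*((6*J)*J) + v = v*(6*J²) + v = 6*v*J² + v = v + 6*v*J²)
(-18577 + C(-65 + 105, -5))/(45189 + c) = (-18577 + (-65 + 105)*(1 + 6*(-5)²))/(45189 - 30214) = (-18577 + 40*(1 + 6*25))/14975 = (-18577 + 40*(1 + 150))*(1/14975) = (-18577 + 40*151)*(1/14975) = (-18577 + 6040)*(1/14975) = -12537*1/14975 = -12537/14975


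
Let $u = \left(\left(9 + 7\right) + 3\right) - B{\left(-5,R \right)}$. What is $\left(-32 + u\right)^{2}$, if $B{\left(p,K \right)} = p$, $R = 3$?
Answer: $64$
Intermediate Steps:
$u = 24$ ($u = \left(\left(9 + 7\right) + 3\right) - -5 = \left(16 + 3\right) + 5 = 19 + 5 = 24$)
$\left(-32 + u\right)^{2} = \left(-32 + 24\right)^{2} = \left(-8\right)^{2} = 64$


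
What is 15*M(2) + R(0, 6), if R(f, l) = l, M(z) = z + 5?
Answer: 111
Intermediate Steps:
M(z) = 5 + z
15*M(2) + R(0, 6) = 15*(5 + 2) + 6 = 15*7 + 6 = 105 + 6 = 111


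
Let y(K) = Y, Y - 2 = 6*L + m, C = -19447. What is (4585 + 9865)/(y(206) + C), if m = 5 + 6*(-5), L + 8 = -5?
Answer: -7225/9774 ≈ -0.73921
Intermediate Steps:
L = -13 (L = -8 - 5 = -13)
m = -25 (m = 5 - 30 = -25)
Y = -101 (Y = 2 + (6*(-13) - 25) = 2 + (-78 - 25) = 2 - 103 = -101)
y(K) = -101
(4585 + 9865)/(y(206) + C) = (4585 + 9865)/(-101 - 19447) = 14450/(-19548) = 14450*(-1/19548) = -7225/9774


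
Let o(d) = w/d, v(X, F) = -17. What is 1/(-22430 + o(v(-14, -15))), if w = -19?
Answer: -17/381291 ≈ -4.4585e-5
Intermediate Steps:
o(d) = -19/d
1/(-22430 + o(v(-14, -15))) = 1/(-22430 - 19/(-17)) = 1/(-22430 - 19*(-1/17)) = 1/(-22430 + 19/17) = 1/(-381291/17) = -17/381291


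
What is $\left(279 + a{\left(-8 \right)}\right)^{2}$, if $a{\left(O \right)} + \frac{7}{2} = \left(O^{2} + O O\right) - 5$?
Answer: $\frac{635209}{4} \approx 1.588 \cdot 10^{5}$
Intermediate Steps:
$a{\left(O \right)} = - \frac{17}{2} + 2 O^{2}$ ($a{\left(O \right)} = - \frac{7}{2} - \left(5 - O^{2} - O O\right) = - \frac{7}{2} + \left(\left(O^{2} + O^{2}\right) - 5\right) = - \frac{7}{2} + \left(2 O^{2} - 5\right) = - \frac{7}{2} + \left(-5 + 2 O^{2}\right) = - \frac{17}{2} + 2 O^{2}$)
$\left(279 + a{\left(-8 \right)}\right)^{2} = \left(279 - \left(\frac{17}{2} - 2 \left(-8\right)^{2}\right)\right)^{2} = \left(279 + \left(- \frac{17}{2} + 2 \cdot 64\right)\right)^{2} = \left(279 + \left(- \frac{17}{2} + 128\right)\right)^{2} = \left(279 + \frac{239}{2}\right)^{2} = \left(\frac{797}{2}\right)^{2} = \frac{635209}{4}$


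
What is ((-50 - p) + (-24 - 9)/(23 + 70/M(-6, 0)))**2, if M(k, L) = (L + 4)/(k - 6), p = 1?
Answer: 746496/289 ≈ 2583.0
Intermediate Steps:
M(k, L) = (4 + L)/(-6 + k)
((-50 - p) + (-24 - 9)/(23 + 70/M(-6, 0)))**2 = ((-50 - 1*1) + (-24 - 9)/(23 + 70/(((4 + 0)/(-6 - 6)))))**2 = ((-50 - 1) - 33/(23 + 70/((4/(-12)))))**2 = (-51 - 33/(23 + 70/((-1/12*4))))**2 = (-51 - 33/(23 + 70/(-1/3)))**2 = (-51 - 33/(23 + 70*(-3)))**2 = (-51 - 33/(23 - 210))**2 = (-51 - 33/(-187))**2 = (-51 - 33*(-1/187))**2 = (-51 + 3/17)**2 = (-864/17)**2 = 746496/289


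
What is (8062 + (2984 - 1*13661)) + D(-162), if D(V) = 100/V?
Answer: -211865/81 ≈ -2615.6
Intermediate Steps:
(8062 + (2984 - 1*13661)) + D(-162) = (8062 + (2984 - 1*13661)) + 100/(-162) = (8062 + (2984 - 13661)) + 100*(-1/162) = (8062 - 10677) - 50/81 = -2615 - 50/81 = -211865/81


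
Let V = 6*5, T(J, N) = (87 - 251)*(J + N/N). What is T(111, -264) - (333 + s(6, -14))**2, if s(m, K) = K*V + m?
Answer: -24929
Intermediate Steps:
T(J, N) = -164 - 164*J (T(J, N) = -164*(J + 1) = -164*(1 + J) = -164 - 164*J)
V = 30
s(m, K) = m + 30*K (s(m, K) = K*30 + m = 30*K + m = m + 30*K)
T(111, -264) - (333 + s(6, -14))**2 = (-164 - 164*111) - (333 + (6 + 30*(-14)))**2 = (-164 - 18204) - (333 + (6 - 420))**2 = -18368 - (333 - 414)**2 = -18368 - 1*(-81)**2 = -18368 - 1*6561 = -18368 - 6561 = -24929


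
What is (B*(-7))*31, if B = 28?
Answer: -6076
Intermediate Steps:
(B*(-7))*31 = (28*(-7))*31 = -196*31 = -6076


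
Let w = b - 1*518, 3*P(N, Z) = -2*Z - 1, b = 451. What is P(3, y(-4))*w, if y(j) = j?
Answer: -469/3 ≈ -156.33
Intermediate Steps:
P(N, Z) = -1/3 - 2*Z/3 (P(N, Z) = (-2*Z - 1)/3 = (-1 - 2*Z)/3 = -1/3 - 2*Z/3)
w = -67 (w = 451 - 1*518 = 451 - 518 = -67)
P(3, y(-4))*w = (-1/3 - 2/3*(-4))*(-67) = (-1/3 + 8/3)*(-67) = (7/3)*(-67) = -469/3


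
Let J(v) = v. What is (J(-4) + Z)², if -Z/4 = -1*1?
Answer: 0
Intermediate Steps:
Z = 4 (Z = -(-4) = -4*(-1) = 4)
(J(-4) + Z)² = (-4 + 4)² = 0² = 0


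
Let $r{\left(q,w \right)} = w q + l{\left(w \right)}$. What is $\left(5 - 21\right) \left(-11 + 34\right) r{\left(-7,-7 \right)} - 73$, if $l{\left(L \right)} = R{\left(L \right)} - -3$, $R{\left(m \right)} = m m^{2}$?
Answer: $107015$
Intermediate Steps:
$R{\left(m \right)} = m^{3}$
$l{\left(L \right)} = 3 + L^{3}$ ($l{\left(L \right)} = L^{3} - -3 = L^{3} + 3 = 3 + L^{3}$)
$r{\left(q,w \right)} = 3 + w^{3} + q w$ ($r{\left(q,w \right)} = w q + \left(3 + w^{3}\right) = q w + \left(3 + w^{3}\right) = 3 + w^{3} + q w$)
$\left(5 - 21\right) \left(-11 + 34\right) r{\left(-7,-7 \right)} - 73 = \left(5 - 21\right) \left(-11 + 34\right) \left(3 + \left(-7\right)^{3} - -49\right) - 73 = \left(-16\right) 23 \left(3 - 343 + 49\right) - 73 = \left(-368\right) \left(-291\right) - 73 = 107088 - 73 = 107015$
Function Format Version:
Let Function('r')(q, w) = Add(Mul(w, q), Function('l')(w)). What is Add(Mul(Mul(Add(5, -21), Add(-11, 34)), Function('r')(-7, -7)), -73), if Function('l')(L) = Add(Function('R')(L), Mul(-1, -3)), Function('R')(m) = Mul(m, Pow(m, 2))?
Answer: 107015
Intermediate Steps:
Function('R')(m) = Pow(m, 3)
Function('l')(L) = Add(3, Pow(L, 3)) (Function('l')(L) = Add(Pow(L, 3), Mul(-1, -3)) = Add(Pow(L, 3), 3) = Add(3, Pow(L, 3)))
Function('r')(q, w) = Add(3, Pow(w, 3), Mul(q, w)) (Function('r')(q, w) = Add(Mul(w, q), Add(3, Pow(w, 3))) = Add(Mul(q, w), Add(3, Pow(w, 3))) = Add(3, Pow(w, 3), Mul(q, w)))
Add(Mul(Mul(Add(5, -21), Add(-11, 34)), Function('r')(-7, -7)), -73) = Add(Mul(Mul(Add(5, -21), Add(-11, 34)), Add(3, Pow(-7, 3), Mul(-7, -7))), -73) = Add(Mul(Mul(-16, 23), Add(3, -343, 49)), -73) = Add(Mul(-368, -291), -73) = Add(107088, -73) = 107015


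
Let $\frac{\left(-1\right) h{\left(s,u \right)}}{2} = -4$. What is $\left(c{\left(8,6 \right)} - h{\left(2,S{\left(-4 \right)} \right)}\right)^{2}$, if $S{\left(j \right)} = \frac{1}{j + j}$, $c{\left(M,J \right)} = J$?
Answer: $4$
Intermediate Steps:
$S{\left(j \right)} = \frac{1}{2 j}$
$h{\left(s,u \right)} = 8$ ($h{\left(s,u \right)} = \left(-2\right) \left(-4\right) = 8$)
$\left(c{\left(8,6 \right)} - h{\left(2,S{\left(-4 \right)} \right)}\right)^{2} = \left(6 - 8\right)^{2} = \left(-2\right)^{2} = 4$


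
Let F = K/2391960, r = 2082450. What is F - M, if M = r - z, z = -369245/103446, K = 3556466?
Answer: -42939935330881697/20619891180 ≈ -2.0825e+6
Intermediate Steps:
z = -369245/103446 (z = -369245*1/103446 = -369245/103446 ≈ -3.5694)
M = 215421491945/103446 (M = 2082450 - 1*(-369245/103446) = 2082450 + 369245/103446 = 215421491945/103446 ≈ 2.0825e+6)
F = 1778233/1195980 (F = 3556466/2391960 = 3556466*(1/2391960) = 1778233/1195980 ≈ 1.4868)
F - M = 1778233/1195980 - 1*215421491945/103446 = 1778233/1195980 - 215421491945/103446 = -42939935330881697/20619891180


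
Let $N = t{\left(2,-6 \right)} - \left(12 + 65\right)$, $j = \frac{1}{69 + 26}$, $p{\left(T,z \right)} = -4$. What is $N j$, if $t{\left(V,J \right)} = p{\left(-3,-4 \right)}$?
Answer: $- \frac{81}{95} \approx -0.85263$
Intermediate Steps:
$t{\left(V,J \right)} = -4$
$j = \frac{1}{95} \approx 0.010526$
$N = -81$ ($N = -4 - \left(12 + 65\right) = -4 - 77 = -81$)
$N j = \left(-81\right) \frac{1}{95} = - \frac{81}{95}$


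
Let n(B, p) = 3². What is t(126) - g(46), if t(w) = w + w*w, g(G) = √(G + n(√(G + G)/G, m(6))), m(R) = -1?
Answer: 16002 - √55 ≈ 15995.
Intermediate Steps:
n(B, p) = 9
g(G) = √(9 + G) (g(G) = √(G + 9) = √(9 + G))
t(w) = w + w²
t(126) - g(46) = 126*(1 + 126) - √(9 + 46) = 126*127 - √55 = 16002 - √55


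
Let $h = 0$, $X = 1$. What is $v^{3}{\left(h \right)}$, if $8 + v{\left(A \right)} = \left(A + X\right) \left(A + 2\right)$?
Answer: $-216$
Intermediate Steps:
$v{\left(A \right)} = -8 + \left(1 + A\right) \left(2 + A\right)$ ($v{\left(A \right)} = -8 + \left(A + 1\right) \left(A + 2\right) = -8 + \left(1 + A\right) \left(2 + A\right)$)
$v^{3}{\left(h \right)} = \left(-6 + 0^{2} + 3 \cdot 0\right)^{3} = \left(-6 + 0 + 0\right)^{3} = \left(-6\right)^{3} = -216$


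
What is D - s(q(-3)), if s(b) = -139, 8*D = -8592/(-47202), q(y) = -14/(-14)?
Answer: 1093692/7867 ≈ 139.02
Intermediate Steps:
q(y) = 1 (q(y) = -14*(-1/14) = 1)
D = 179/7867 (D = (-8592/(-47202))/8 = (-8592*(-1/47202))/8 = (⅛)*(1432/7867) = 179/7867 ≈ 0.022753)
D - s(q(-3)) = 179/7867 - 1*(-139) = 179/7867 + 139 = 1093692/7867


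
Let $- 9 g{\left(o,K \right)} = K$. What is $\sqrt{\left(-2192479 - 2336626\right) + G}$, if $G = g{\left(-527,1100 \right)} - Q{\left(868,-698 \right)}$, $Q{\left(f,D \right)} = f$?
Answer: $\frac{i \sqrt{40770857}}{3} \approx 2128.4 i$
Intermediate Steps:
$g{\left(o,K \right)} = - \frac{K}{9}$
$G = - \frac{8912}{9}$ ($G = \left(- \frac{1}{9}\right) 1100 - 868 = - \frac{1100}{9} - 868 = - \frac{8912}{9} \approx -990.22$)
$\sqrt{\left(-2192479 - 2336626\right) + G} = \sqrt{\left(-2192479 - 2336626\right) - \frac{8912}{9}} = \sqrt{-4529105 - \frac{8912}{9}} = \sqrt{- \frac{40770857}{9}} = \frac{i \sqrt{40770857}}{3}$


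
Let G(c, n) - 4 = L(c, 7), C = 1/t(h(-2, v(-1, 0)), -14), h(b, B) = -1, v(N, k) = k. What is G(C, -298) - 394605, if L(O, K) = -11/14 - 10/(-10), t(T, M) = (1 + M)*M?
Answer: -5524411/14 ≈ -3.9460e+5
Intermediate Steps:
t(T, M) = M*(1 + M)
C = 1/182 (C = 1/(-14*(1 - 14)) = 1/(-14*(-13)) = 1/182 ≈ 0.0054945)
L(O, K) = 3/14 (L(O, K) = -11*1/14 - 10*(-1/10) = -11/14 + 1 = 3/14)
G(c, n) = 59/14 (G(c, n) = 4 + 3/14 = 59/14)
G(C, -298) - 394605 = 59/14 - 394605 = -5524411/14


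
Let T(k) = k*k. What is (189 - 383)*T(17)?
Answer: -56066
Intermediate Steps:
T(k) = k²
(189 - 383)*T(17) = (189 - 383)*17² = -194*289 = -56066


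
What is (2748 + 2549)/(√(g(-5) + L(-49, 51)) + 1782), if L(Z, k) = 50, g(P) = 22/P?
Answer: 7866045/2646232 - 5297*√285/7938696 ≈ 2.9613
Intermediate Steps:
(2748 + 2549)/(√(g(-5) + L(-49, 51)) + 1782) = (2748 + 2549)/(√(22/(-5) + 50) + 1782) = 5297/(√(22*(-⅕) + 50) + 1782) = 5297/(√(-22/5 + 50) + 1782) = 5297/(√(228/5) + 1782) = 5297/(2*√285/5 + 1782) = 5297/(1782 + 2*√285/5)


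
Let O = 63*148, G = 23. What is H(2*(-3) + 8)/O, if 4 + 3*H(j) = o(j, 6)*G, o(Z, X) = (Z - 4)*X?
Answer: -10/999 ≈ -0.010010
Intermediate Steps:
o(Z, X) = X*(-4 + Z) (o(Z, X) = (-4 + Z)*X = X*(-4 + Z))
H(j) = -556/3 + 46*j (H(j) = -4/3 + ((6*(-4 + j))*23)/3 = -4/3 + ((-24 + 6*j)*23)/3 = -4/3 + (-552 + 138*j)/3 = -4/3 + (-184 + 46*j) = -556/3 + 46*j)
O = 9324
H(2*(-3) + 8)/O = (-556/3 + 46*(2*(-3) + 8))/9324 = (-556/3 + 46*(-6 + 8))*(1/9324) = (-556/3 + 46*2)*(1/9324) = (-556/3 + 92)*(1/9324) = -280/3*1/9324 = -10/999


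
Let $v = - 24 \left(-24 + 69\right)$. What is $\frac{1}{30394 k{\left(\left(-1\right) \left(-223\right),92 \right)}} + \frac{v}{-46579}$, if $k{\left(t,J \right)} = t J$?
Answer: $\frac{51803724223}{2234227318232} \approx 0.023186$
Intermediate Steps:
$v = -1080$ ($v = \left(-24\right) 45 = -1080$)
$k{\left(t,J \right)} = J t$
$\frac{1}{30394 k{\left(\left(-1\right) \left(-223\right),92 \right)}} + \frac{v}{-46579} = \frac{1}{30394 \cdot 92 \left(\left(-1\right) \left(-223\right)\right)} - \frac{1080}{-46579} = \frac{1}{30394 \cdot 92 \cdot 223} - - \frac{1080}{46579} = \frac{1}{30394 \cdot 20516} + \frac{1080}{46579} = \frac{1}{30394} \cdot \frac{1}{20516} + \frac{1080}{46579} = \frac{1}{623563304} + \frac{1080}{46579} = \frac{51803724223}{2234227318232}$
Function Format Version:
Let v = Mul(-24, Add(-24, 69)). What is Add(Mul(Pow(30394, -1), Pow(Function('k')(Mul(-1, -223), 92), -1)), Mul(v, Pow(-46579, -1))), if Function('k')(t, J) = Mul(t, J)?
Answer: Rational(51803724223, 2234227318232) ≈ 0.023186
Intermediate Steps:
v = -1080 (v = Mul(-24, 45) = -1080)
Function('k')(t, J) = Mul(J, t)
Add(Mul(Pow(30394, -1), Pow(Function('k')(Mul(-1, -223), 92), -1)), Mul(v, Pow(-46579, -1))) = Add(Mul(Pow(30394, -1), Pow(Mul(92, Mul(-1, -223)), -1)), Mul(-1080, Pow(-46579, -1))) = Add(Mul(Rational(1, 30394), Pow(Mul(92, 223), -1)), Mul(-1080, Rational(-1, 46579))) = Add(Mul(Rational(1, 30394), Pow(20516, -1)), Rational(1080, 46579)) = Add(Mul(Rational(1, 30394), Rational(1, 20516)), Rational(1080, 46579)) = Add(Rational(1, 623563304), Rational(1080, 46579)) = Rational(51803724223, 2234227318232)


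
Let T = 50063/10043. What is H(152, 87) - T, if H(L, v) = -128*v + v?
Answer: -111015170/10043 ≈ -11054.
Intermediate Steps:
T = 50063/10043 (T = 50063*(1/10043) = 50063/10043 ≈ 4.9849)
H(L, v) = -127*v
H(152, 87) - T = -127*87 - 1*50063/10043 = -11049 - 50063/10043 = -111015170/10043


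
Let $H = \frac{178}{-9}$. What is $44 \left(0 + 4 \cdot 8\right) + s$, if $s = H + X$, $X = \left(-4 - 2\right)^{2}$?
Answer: $\frac{12818}{9} \approx 1424.2$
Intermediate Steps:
$H = - \frac{178}{9}$ ($H = 178 \left(- \frac{1}{9}\right) = - \frac{178}{9} \approx -19.778$)
$X = 36$ ($X = \left(-6\right)^{2} = 36$)
$s = \frac{146}{9}$ ($s = - \frac{178}{9} + 36 = \frac{146}{9} \approx 16.222$)
$44 \left(0 + 4 \cdot 8\right) + s = 44 \left(0 + 4 \cdot 8\right) + \frac{146}{9} = 44 \left(0 + 32\right) + \frac{146}{9} = 44 \cdot 32 + \frac{146}{9} = 1408 + \frac{146}{9} = \frac{12818}{9}$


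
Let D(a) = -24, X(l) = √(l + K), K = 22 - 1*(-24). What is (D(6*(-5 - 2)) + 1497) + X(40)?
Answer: 1473 + √86 ≈ 1482.3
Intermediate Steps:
K = 46 (K = 22 + 24 = 46)
X(l) = √(46 + l) (X(l) = √(l + 46) = √(46 + l))
(D(6*(-5 - 2)) + 1497) + X(40) = (-24 + 1497) + √(46 + 40) = 1473 + √86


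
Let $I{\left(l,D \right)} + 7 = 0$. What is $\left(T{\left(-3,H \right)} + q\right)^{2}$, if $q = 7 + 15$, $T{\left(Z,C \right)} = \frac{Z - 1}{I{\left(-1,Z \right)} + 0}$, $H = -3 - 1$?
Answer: $\frac{24964}{49} \approx 509.47$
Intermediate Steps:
$I{\left(l,D \right)} = -7$ ($I{\left(l,D \right)} = -7 + 0 = -7$)
$H = -4$ ($H = -3 - 1 = -4$)
$T{\left(Z,C \right)} = \frac{1}{7} - \frac{Z}{7}$ ($T{\left(Z,C \right)} = \frac{Z - 1}{-7 + 0} = \frac{-1 + Z}{-7} = \left(-1 + Z\right) \left(- \frac{1}{7}\right) = \frac{1}{7} - \frac{Z}{7}$)
$q = 22$
$\left(T{\left(-3,H \right)} + q\right)^{2} = \left(\left(\frac{1}{7} - - \frac{3}{7}\right) + 22\right)^{2} = \left(\left(\frac{1}{7} + \frac{3}{7}\right) + 22\right)^{2} = \left(\frac{4}{7} + 22\right)^{2} = \left(\frac{158}{7}\right)^{2} = \frac{24964}{49}$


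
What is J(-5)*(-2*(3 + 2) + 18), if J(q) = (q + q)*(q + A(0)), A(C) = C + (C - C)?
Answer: 400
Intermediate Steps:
A(C) = C (A(C) = C + 0 = C)
J(q) = 2*q² (J(q) = (q + q)*(q + 0) = (2*q)*q = 2*q²)
J(-5)*(-2*(3 + 2) + 18) = (2*(-5)²)*(-2*(3 + 2) + 18) = (2*25)*(-2*5 + 18) = 50*(-10 + 18) = 50*8 = 400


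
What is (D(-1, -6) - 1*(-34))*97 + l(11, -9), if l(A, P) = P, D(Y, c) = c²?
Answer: 6781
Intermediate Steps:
(D(-1, -6) - 1*(-34))*97 + l(11, -9) = ((-6)² - 1*(-34))*97 - 9 = (36 + 34)*97 - 9 = 70*97 - 9 = 6790 - 9 = 6781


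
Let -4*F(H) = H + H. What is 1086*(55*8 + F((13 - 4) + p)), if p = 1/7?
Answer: 3310128/7 ≈ 4.7288e+5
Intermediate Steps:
p = 1/7 (p = 1*(1/7) = 1/7 ≈ 0.14286)
F(H) = -H/2 (F(H) = -(H + H)/4 = -H/2)
1086*(55*8 + F((13 - 4) + p)) = 1086*(55*8 - ((13 - 4) + 1/7)/2) = 1086*(440 - (9 + 1/7)/2) = 1086*(440 - 1/2*64/7) = 1086*(440 - 32/7) = 1086*(3048/7) = 3310128/7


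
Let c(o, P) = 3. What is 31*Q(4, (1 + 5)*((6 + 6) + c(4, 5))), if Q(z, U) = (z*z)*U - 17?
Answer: 44113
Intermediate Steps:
Q(z, U) = -17 + U*z² (Q(z, U) = z²*U - 17 = U*z² - 17 = -17 + U*z²)
31*Q(4, (1 + 5)*((6 + 6) + c(4, 5))) = 31*(-17 + ((1 + 5)*((6 + 6) + 3))*4²) = 31*(-17 + (6*(12 + 3))*16) = 31*(-17 + (6*15)*16) = 31*(-17 + 90*16) = 31*(-17 + 1440) = 31*1423 = 44113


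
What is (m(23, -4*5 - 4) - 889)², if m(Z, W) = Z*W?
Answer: 2076481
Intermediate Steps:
m(Z, W) = W*Z
(m(23, -4*5 - 4) - 889)² = ((-4*5 - 4)*23 - 889)² = ((-20 - 4)*23 - 889)² = (-24*23 - 889)² = (-552 - 889)² = (-1441)² = 2076481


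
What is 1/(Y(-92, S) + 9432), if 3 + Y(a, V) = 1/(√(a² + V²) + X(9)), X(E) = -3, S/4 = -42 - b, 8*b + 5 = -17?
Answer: 312137619/2943145637837 - √33113/2943145637837 ≈ 0.00010606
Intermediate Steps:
b = -11/4 (b = -5/8 + (⅛)*(-17) = -5/8 - 17/8 = -11/4 ≈ -2.7500)
S = -157 (S = 4*(-42 - 1*(-11/4)) = 4*(-42 + 11/4) = 4*(-157/4) = -157)
Y(a, V) = -3 + 1/(-3 + √(V² + a²)) (Y(a, V) = -3 + 1/(√(a² + V²) - 3) = -3 + 1/(√(V² + a²) - 3) = -3 + 1/(-3 + √(V² + a²)))
1/(Y(-92, S) + 9432) = 1/((10 - 3*√((-157)² + (-92)²))/(-3 + √((-157)² + (-92)²)) + 9432) = 1/((10 - 3*√(24649 + 8464))/(-3 + √(24649 + 8464)) + 9432) = 1/((10 - 3*√33113)/(-3 + √33113) + 9432) = 1/(9432 + (10 - 3*√33113)/(-3 + √33113))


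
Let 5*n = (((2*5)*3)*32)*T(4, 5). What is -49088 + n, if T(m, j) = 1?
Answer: -48896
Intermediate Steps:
n = 192 (n = ((((2*5)*3)*32)*1)/5 = (((10*3)*32)*1)/5 = ((30*32)*1)/5 = (960*1)/5 = (1/5)*960 = 192)
-49088 + n = -49088 + 192 = -48896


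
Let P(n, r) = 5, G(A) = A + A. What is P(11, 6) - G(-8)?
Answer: 21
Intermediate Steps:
G(A) = 2*A
P(11, 6) - G(-8) = 5 - 2*(-8) = 5 - 1*(-16) = 5 + 16 = 21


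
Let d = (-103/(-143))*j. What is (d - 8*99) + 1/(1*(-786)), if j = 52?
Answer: -6523811/8646 ≈ -754.55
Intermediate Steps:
d = 412/11 (d = -103/(-143)*52 = -103*(-1/143)*52 = (103/143)*52 = 412/11 ≈ 37.455)
(d - 8*99) + 1/(1*(-786)) = (412/11 - 8*99) + 1/(1*(-786)) = (412/11 - 792) + 1/(-786) = -8300/11 - 1/786 = -6523811/8646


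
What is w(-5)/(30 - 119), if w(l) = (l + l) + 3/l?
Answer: 53/445 ≈ 0.11910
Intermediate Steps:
w(l) = 2*l + 3/l
w(-5)/(30 - 119) = (2*(-5) + 3/(-5))/(30 - 119) = (-10 + 3*(-1/5))/(-89) = (-10 - 3/5)*(-1/89) = -53/5*(-1/89) = 53/445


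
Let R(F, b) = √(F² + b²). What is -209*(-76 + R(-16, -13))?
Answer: 15884 - 1045*√17 ≈ 11575.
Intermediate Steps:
-209*(-76 + R(-16, -13)) = -209*(-76 + √((-16)² + (-13)²)) = -209*(-76 + √(256 + 169)) = -209*(-76 + √425) = -209*(-76 + 5*√17) = 15884 - 1045*√17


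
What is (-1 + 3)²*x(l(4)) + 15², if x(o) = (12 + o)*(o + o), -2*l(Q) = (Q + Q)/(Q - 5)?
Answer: 737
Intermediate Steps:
l(Q) = -Q/(-5 + Q) (l(Q) = -(Q + Q)/(2*(Q - 5)) = -2*Q/(2*(-5 + Q)) = -Q/(-5 + Q))
x(o) = 2*o*(12 + o) (x(o) = (12 + o)*(2*o) = 2*o*(12 + o))
(-1 + 3)²*x(l(4)) + 15² = (-1 + 3)²*(2*(-1*4/(-5 + 4))*(12 - 1*4/(-5 + 4))) + 15² = 2²*(2*(-1*4/(-1))*(12 - 1*4/(-1))) + 225 = 4*(2*(-1*4*(-1))*(12 - 1*4*(-1))) + 225 = 4*(2*4*(12 + 4)) + 225 = 4*(2*4*16) + 225 = 4*128 + 225 = 512 + 225 = 737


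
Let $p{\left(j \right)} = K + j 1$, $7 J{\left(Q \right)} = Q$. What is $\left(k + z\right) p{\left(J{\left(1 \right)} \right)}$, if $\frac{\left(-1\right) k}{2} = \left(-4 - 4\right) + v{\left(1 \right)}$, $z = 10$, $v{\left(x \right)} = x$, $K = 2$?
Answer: $\frac{360}{7} \approx 51.429$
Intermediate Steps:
$J{\left(Q \right)} = \frac{Q}{7}$
$p{\left(j \right)} = 2 + j$ ($p{\left(j \right)} = 2 + j 1 = 2 + j$)
$k = 14$ ($k = - 2 \left(\left(-4 - 4\right) + 1\right) = - 2 \left(-8 + 1\right) = \left(-2\right) \left(-7\right) = 14$)
$\left(k + z\right) p{\left(J{\left(1 \right)} \right)} = \left(14 + 10\right) \left(2 + \frac{1}{7} \cdot 1\right) = 24 \left(2 + \frac{1}{7}\right) = 24 \cdot \frac{15}{7} = \frac{360}{7}$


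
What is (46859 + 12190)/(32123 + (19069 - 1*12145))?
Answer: 59049/39047 ≈ 1.5123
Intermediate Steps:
(46859 + 12190)/(32123 + (19069 - 1*12145)) = 59049/(32123 + (19069 - 12145)) = 59049/(32123 + 6924) = 59049/39047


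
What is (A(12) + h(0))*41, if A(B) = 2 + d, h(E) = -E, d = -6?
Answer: -164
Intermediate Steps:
A(B) = -4 (A(B) = 2 - 6 = -4)
(A(12) + h(0))*41 = (-4 - 1*0)*41 = (-4 + 0)*41 = -4*41 = -164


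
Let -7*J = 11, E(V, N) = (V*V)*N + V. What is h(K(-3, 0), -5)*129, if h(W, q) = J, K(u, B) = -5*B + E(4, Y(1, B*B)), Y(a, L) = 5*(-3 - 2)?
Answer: -1419/7 ≈ -202.71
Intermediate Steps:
Y(a, L) = -25 (Y(a, L) = 5*(-5) = -25)
E(V, N) = V + N*V² (E(V, N) = V²*N + V = N*V² + V = V + N*V²)
J = -11/7 (J = -⅐*11 = -11/7 ≈ -1.5714)
K(u, B) = -396 - 5*B (K(u, B) = -5*B + 4*(1 - 25*4) = -5*B + 4*(1 - 100) = -5*B + 4*(-99) = -5*B - 396 = -396 - 5*B)
h(W, q) = -11/7
h(K(-3, 0), -5)*129 = -11/7*129 = -1419/7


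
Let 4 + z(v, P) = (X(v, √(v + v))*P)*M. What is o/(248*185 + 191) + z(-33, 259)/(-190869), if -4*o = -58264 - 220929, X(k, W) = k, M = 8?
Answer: 21963542879/11724700932 ≈ 1.8733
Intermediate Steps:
o = 279193/4 (o = -(-58264 - 220929)/4 = -¼*(-279193) = 279193/4 ≈ 69798.)
z(v, P) = -4 + 8*P*v (z(v, P) = -4 + (v*P)*8 = -4 + (P*v)*8 = -4 + 8*P*v)
o/(248*185 + 191) + z(-33, 259)/(-190869) = 279193/(4*(248*185 + 191)) + (-4 + 8*259*(-33))/(-190869) = 279193/(4*(45880 + 191)) + (-4 - 68376)*(-1/190869) = (279193/4)/46071 - 68380*(-1/190869) = (279193/4)*(1/46071) + 68380/190869 = 279193/184284 + 68380/190869 = 21963542879/11724700932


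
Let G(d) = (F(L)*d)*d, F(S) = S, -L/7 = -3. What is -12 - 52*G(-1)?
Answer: -1104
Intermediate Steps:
L = 21 (L = -7*(-3) = 21)
G(d) = 21*d² (G(d) = (21*d)*d = 21*d²)
-12 - 52*G(-1) = -12 - 1092*(-1)² = -12 - 1092 = -1104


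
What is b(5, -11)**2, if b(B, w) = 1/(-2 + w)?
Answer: 1/169 ≈ 0.0059172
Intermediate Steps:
b(5, -11)**2 = (1/(-2 - 11))**2 = (1/(-13))**2 = (-1/13)**2 = 1/169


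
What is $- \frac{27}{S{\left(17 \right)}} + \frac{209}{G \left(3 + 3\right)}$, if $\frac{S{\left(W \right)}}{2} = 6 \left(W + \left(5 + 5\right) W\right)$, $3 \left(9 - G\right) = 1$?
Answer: $\frac{19483}{4862} \approx 4.0072$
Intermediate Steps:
$G = \frac{26}{3}$ ($G = 9 - \frac{1}{3} = \frac{26}{3} \approx 8.6667$)
$S{\left(W \right)} = 132 W$ ($S{\left(W \right)} = 2 \cdot 6 \left(W + \left(5 + 5\right) W\right) = 2 \cdot 6 \left(W + 10 W\right) = 2 \cdot 6 \cdot 11 W = 2 \cdot 66 W = 132 W$)
$- \frac{27}{S{\left(17 \right)}} + \frac{209}{G \left(3 + 3\right)} = - \frac{27}{132 \cdot 17} + \frac{209}{\frac{26}{3} \left(3 + 3\right)} = - \frac{27}{2244} + \frac{209}{\frac{26}{3} \cdot 6} = \left(-27\right) \frac{1}{2244} + \frac{209}{52} = - \frac{9}{748} + 209 \cdot \frac{1}{52} = - \frac{9}{748} + \frac{209}{52} = \frac{19483}{4862}$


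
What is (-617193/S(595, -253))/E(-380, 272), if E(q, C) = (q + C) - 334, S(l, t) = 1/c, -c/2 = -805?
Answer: 496840365/221 ≈ 2.2481e+6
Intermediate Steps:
c = 1610 (c = -2*(-805) = 1610)
S(l, t) = 1/1610
E(q, C) = -334 + C + q (E(q, C) = (C + q) - 334 = -334 + C + q)
(-617193/S(595, -253))/E(-380, 272) = (-617193/1/1610)/(-334 + 272 - 380) = -617193*1610/(-442) = -993680730*(-1/442) = 496840365/221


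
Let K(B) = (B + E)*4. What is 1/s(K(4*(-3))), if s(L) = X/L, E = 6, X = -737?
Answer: 24/737 ≈ 0.032564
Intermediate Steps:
K(B) = 24 + 4*B (K(B) = (B + 6)*4 = (6 + B)*4 = 24 + 4*B)
s(L) = -737/L
1/s(K(4*(-3))) = 1/(-737/(24 + 4*(4*(-3)))) = 1/(-737/(24 + 4*(-12))) = 1/(-737/(24 - 48)) = 1/(-737/(-24)) = 1/(-737*(-1/24)) = 1/(737/24) = 24/737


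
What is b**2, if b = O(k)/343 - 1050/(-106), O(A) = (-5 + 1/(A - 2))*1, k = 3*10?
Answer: 25348536381289/259093216144 ≈ 97.836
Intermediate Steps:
k = 30
O(A) = -5 + 1/(-2 + A) (O(A) = (-5 + 1/(-2 + A))*1 = -5 + 1/(-2 + A))
b = 5034733/509012 (b = ((11 - 5*30)/(-2 + 30))/343 - 1050/(-106) = ((11 - 150)/28)*(1/343) - 1050*(-1/106) = ((1/28)*(-139))*(1/343) + 525/53 = -139/28*1/343 + 525/53 = -139/9604 + 525/53 = 5034733/509012 ≈ 9.8912)
b**2 = (5034733/509012)**2 = 25348536381289/259093216144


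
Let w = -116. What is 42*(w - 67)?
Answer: -7686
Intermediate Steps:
42*(w - 67) = 42*(-116 - 67) = 42*(-183) = -7686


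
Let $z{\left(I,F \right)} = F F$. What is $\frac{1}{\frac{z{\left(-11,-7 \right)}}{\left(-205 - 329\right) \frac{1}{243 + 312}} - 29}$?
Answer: $- \frac{178}{14227} \approx -0.012511$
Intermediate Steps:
$z{\left(I,F \right)} = F^{2}$
$\frac{1}{\frac{z{\left(-11,-7 \right)}}{\left(-205 - 329\right) \frac{1}{243 + 312}} - 29} = \frac{1}{\frac{\left(-7\right)^{2}}{\left(-205 - 329\right) \frac{1}{243 + 312}} - 29} = \frac{1}{\frac{49}{\left(-534\right) \frac{1}{555}} - 29} = \frac{1}{\frac{49}{- \frac{178}{185}} - 29} = \frac{1}{49 \left(- \frac{185}{178}\right) - 29} = \frac{1}{- \frac{9065}{178} - 29} = \frac{1}{- \frac{14227}{178}} = - \frac{178}{14227}$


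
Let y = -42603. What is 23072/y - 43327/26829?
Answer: -74692693/34636239 ≈ -2.1565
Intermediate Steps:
23072/y - 43327/26829 = 23072/(-42603) - 43327/26829 = 23072*(-1/42603) - 43327*1/26829 = -23072/42603 - 43327/26829 = -74692693/34636239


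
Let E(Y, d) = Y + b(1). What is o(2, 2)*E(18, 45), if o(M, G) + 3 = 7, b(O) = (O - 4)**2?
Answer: 108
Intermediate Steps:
b(O) = (-4 + O)**2
o(M, G) = 4 (o(M, G) = -3 + 7 = 4)
E(Y, d) = 9 + Y (E(Y, d) = Y + (-4 + 1)**2 = Y + (-3)**2 = Y + 9 = 9 + Y)
o(2, 2)*E(18, 45) = 4*(9 + 18) = 4*27 = 108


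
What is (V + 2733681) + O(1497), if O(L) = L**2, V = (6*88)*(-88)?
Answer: 4928226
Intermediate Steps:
V = -46464 (V = 528*(-88) = -46464)
(V + 2733681) + O(1497) = (-46464 + 2733681) + 1497**2 = 2687217 + 2241009 = 4928226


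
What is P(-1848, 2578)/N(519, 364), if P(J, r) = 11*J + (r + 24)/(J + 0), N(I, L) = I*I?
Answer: -18784373/248889564 ≈ -0.075473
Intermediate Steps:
N(I, L) = I²
P(J, r) = 11*J + (24 + r)/J
P(-1848, 2578)/N(519, 364) = ((24 + 2578 + 11*(-1848)²)/(-1848))/(519²) = -(24 + 2578 + 11*3415104)/1848/269361 = -(24 + 2578 + 37566144)/1848*(1/269361) = -1/1848*37568746*(1/269361) = -18784373/924*1/269361 = -18784373/248889564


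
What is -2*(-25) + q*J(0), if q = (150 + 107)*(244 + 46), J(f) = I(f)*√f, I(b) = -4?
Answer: 50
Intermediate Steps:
J(f) = -4*√f
q = 74530 (q = 257*290 = 74530)
-2*(-25) + q*J(0) = -2*(-25) + 74530*(-4*√0) = 50 + 74530*(-4*0) = 50 + 74530*0 = 50 + 0 = 50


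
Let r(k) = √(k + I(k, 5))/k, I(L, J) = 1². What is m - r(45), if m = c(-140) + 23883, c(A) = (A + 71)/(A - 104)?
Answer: 5827521/244 - √46/45 ≈ 23883.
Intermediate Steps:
I(L, J) = 1
c(A) = (71 + A)/(-104 + A)
r(k) = √(1 + k)/k (r(k) = √(k + 1)/k = √(1 + k)/k)
m = 5827521/244 (m = (71 - 140)/(-104 - 140) + 23883 = -69/(-244) + 23883 = -1/244*(-69) + 23883 = 69/244 + 23883 = 5827521/244 ≈ 23883.)
m - r(45) = 5827521/244 - √(1 + 45)/45 = 5827521/244 - √46/45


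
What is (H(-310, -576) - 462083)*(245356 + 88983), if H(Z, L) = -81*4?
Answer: -154600693973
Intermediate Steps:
H(Z, L) = -324
(H(-310, -576) - 462083)*(245356 + 88983) = (-324 - 462083)*(245356 + 88983) = -462407*334339 = -154600693973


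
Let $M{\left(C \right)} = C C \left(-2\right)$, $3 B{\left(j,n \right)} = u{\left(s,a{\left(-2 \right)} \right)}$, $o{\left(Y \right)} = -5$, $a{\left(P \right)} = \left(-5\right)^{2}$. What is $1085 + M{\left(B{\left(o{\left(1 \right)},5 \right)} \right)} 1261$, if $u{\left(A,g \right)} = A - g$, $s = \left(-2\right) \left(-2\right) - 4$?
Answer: $- \frac{1566485}{9} \approx -1.7405 \cdot 10^{5}$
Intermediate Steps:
$a{\left(P \right)} = 25$
$s = 0$ ($s = 4 - 4 = 0$)
$B{\left(j,n \right)} = - \frac{25}{3}$ ($B{\left(j,n \right)} = \frac{0 - 25}{3} = \frac{1}{3} \left(-25\right) = - \frac{25}{3}$)
$M{\left(C \right)} = - 2 C^{2}$ ($M{\left(C \right)} = C^{2} \left(-2\right) = - 2 C^{2}$)
$1085 + M{\left(B{\left(o{\left(1 \right)},5 \right)} \right)} 1261 = 1085 + - 2 \left(- \frac{25}{3}\right)^{2} \cdot 1261 = 1085 + \left(-2\right) \frac{625}{9} \cdot 1261 = 1085 - \frac{1576250}{9} = - \frac{1566485}{9}$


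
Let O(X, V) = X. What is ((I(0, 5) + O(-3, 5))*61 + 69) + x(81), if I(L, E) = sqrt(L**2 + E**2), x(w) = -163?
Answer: 28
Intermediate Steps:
I(L, E) = sqrt(E**2 + L**2)
((I(0, 5) + O(-3, 5))*61 + 69) + x(81) = ((sqrt(5**2 + 0**2) - 3)*61 + 69) - 163 = ((sqrt(25 + 0) - 3)*61 + 69) - 163 = ((sqrt(25) - 3)*61 + 69) - 163 = ((5 - 3)*61 + 69) - 163 = (2*61 + 69) - 163 = (122 + 69) - 163 = 191 - 163 = 28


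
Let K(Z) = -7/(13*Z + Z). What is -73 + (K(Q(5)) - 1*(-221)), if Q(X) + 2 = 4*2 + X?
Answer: 3255/22 ≈ 147.95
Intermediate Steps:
Q(X) = 6 + X (Q(X) = -2 + (4*2 + X) = -2 + (8 + X) = 6 + X)
K(Z) = -1/(2*Z) (K(Z) = -7*1/(14*Z) = -1/(2*Z))
-73 + (K(Q(5)) - 1*(-221)) = -73 + (-1/(2*(6 + 5)) - 1*(-221)) = -73 + (-½/11 + 221) = -73 + (-½*1/11 + 221) = -73 + (-1/22 + 221) = -73 + 4861/22 = 3255/22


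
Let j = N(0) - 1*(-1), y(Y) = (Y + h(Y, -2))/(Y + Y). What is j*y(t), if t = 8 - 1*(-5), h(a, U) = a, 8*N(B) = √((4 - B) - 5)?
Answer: 1 + I/8 ≈ 1.0 + 0.125*I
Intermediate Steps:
N(B) = √(-1 - B)/8 (N(B) = √((4 - B) - 5)/8 = √(-1 - B)/8)
t = 13 (t = 8 + 5 = 13)
y(Y) = 1 (y(Y) = (Y + Y)/(Y + Y) = (2*Y)/((2*Y)) = (2*Y)*(1/(2*Y)) = 1)
j = 1 + I/8 (j = √(-1 - 1*0)/8 - 1*(-1) = √(-1 + 0)/8 + 1 = √(-1)/8 + 1 = I/8 + 1 = 1 + I/8 ≈ 1.0 + 0.125*I)
j*y(t) = (1 + I/8)*1 = 1 + I/8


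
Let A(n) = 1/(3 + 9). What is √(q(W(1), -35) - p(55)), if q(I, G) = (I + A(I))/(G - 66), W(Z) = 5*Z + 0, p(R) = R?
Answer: I*√20216463/606 ≈ 7.4196*I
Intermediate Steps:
A(n) = 1/12
W(Z) = 5*Z
q(I, G) = (1/12 + I)/(-66 + G) (q(I, G) = (I + 1/12)/(G - 66) = (1/12 + I)/(-66 + G))
√(q(W(1), -35) - p(55)) = √((1/12 + 5*1)/(-66 - 35) - 1*55) = √((1/12 + 5)/(-101) - 55) = √(-1/101*61/12 - 55) = √(-61/1212 - 55) = √(-66721/1212) = I*√20216463/606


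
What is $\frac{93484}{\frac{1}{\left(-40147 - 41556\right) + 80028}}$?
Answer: $-156585700$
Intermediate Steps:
$\frac{93484}{\frac{1}{\left(-40147 - 41556\right) + 80028}} = \frac{93484}{\frac{1}{-81703 + 80028}} = \frac{93484}{\frac{1}{-1675}} = \frac{93484}{- \frac{1}{1675}} = 93484 \left(-1675\right) = -156585700$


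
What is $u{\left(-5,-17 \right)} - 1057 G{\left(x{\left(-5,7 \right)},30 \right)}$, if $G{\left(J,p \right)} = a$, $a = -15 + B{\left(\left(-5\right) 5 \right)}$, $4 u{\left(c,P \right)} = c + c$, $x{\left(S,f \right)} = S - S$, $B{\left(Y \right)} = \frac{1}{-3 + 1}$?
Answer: $16381$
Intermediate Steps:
$B{\left(Y \right)} = - \frac{1}{2}$ ($B{\left(Y \right)} = \frac{1}{-2} = - \frac{1}{2}$)
$x{\left(S,f \right)} = 0$
$u{\left(c,P \right)} = \frac{c}{2}$ ($u{\left(c,P \right)} = \frac{c + c}{4} = \frac{2 c}{4} = \frac{c}{2}$)
$a = - \frac{31}{2}$ ($a = -15 - \frac{1}{2} = - \frac{31}{2} \approx -15.5$)
$G{\left(J,p \right)} = - \frac{31}{2}$
$u{\left(-5,-17 \right)} - 1057 G{\left(x{\left(-5,7 \right)},30 \right)} = \frac{1}{2} \left(-5\right) - - \frac{32767}{2} = - \frac{5}{2} + \frac{32767}{2} = 16381$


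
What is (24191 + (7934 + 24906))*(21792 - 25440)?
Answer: -208049088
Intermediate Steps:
(24191 + (7934 + 24906))*(21792 - 25440) = (24191 + 32840)*(-3648) = 57031*(-3648) = -208049088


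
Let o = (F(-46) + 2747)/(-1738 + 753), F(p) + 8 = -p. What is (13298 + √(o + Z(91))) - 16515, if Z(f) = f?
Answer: -3217 + 3*√380210/197 ≈ -3207.6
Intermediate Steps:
F(p) = -8 - p
o = -557/197 (o = ((-8 - 1*(-46)) + 2747)/(-1738 + 753) = ((-8 + 46) + 2747)/(-985) = (38 + 2747)*(-1/985) = 2785*(-1/985) = -557/197 ≈ -2.8274)
(13298 + √(o + Z(91))) - 16515 = (13298 + √(-557/197 + 91)) - 16515 = (13298 + √(17370/197)) - 16515 = (13298 + 3*√380210/197) - 16515 = -3217 + 3*√380210/197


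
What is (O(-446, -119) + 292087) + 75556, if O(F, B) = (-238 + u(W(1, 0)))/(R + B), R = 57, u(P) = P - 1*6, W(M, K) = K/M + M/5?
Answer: 113970549/310 ≈ 3.6765e+5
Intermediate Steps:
W(M, K) = M/5 + K/M (W(M, K) = K/M + M*(⅕) = K/M + M/5 = M/5 + K/M)
u(P) = -6 + P (u(P) = P - 6 = -6 + P)
O(F, B) = -1219/(5*(57 + B)) (O(F, B) = (-238 + (-6 + ((⅕)*1 + 0/1)))/(57 + B) = (-238 + (-6 + (⅕ + 0*1)))/(57 + B) = (-238 + (-6 + (⅕ + 0)))/(57 + B) = (-238 + (-6 + ⅕))/(57 + B) = (-238 - 29/5)/(57 + B) = -1219/(5*(57 + B)))
(O(-446, -119) + 292087) + 75556 = (-1219/(285 + 5*(-119)) + 292087) + 75556 = (-1219/(285 - 595) + 292087) + 75556 = (-1219/(-310) + 292087) + 75556 = (-1219*(-1/310) + 292087) + 75556 = (1219/310 + 292087) + 75556 = 90548189/310 + 75556 = 113970549/310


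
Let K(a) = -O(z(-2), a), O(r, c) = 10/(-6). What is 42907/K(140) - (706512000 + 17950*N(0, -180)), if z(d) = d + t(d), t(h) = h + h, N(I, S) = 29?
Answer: -3535034029/5 ≈ -7.0701e+8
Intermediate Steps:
t(h) = 2*h
z(d) = 3*d (z(d) = d + 2*d = 3*d)
O(r, c) = -5/3 (O(r, c) = 10*(-⅙) = -5/3)
K(a) = 5/3 (K(a) = -1*(-5/3) = 5/3)
42907/K(140) - (706512000 + 17950*N(0, -180)) = 42907/(5/3) - 17950/(1/(39360 + 29)) = 42907*(⅗) - 17950/(1/39389) = 128721/5 - 17950/1/39389 = 128721/5 - 17950*39389 = 128721/5 - 707032550 = -3535034029/5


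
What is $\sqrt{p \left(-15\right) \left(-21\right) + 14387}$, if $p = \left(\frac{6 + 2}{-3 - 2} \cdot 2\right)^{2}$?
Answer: $\frac{\sqrt{440315}}{5} \approx 132.71$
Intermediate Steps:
$p = \frac{256}{25}$ ($p = \left(\frac{8}{-5} \cdot 2\right)^{2} = \left(8 \left(- \frac{1}{5}\right) 2\right)^{2} = \left(\left(- \frac{8}{5}\right) 2\right)^{2} = \left(- \frac{16}{5}\right)^{2} = \frac{256}{25} \approx 10.24$)
$\sqrt{p \left(-15\right) \left(-21\right) + 14387} = \sqrt{\frac{256}{25} \left(-15\right) \left(-21\right) + 14387} = \sqrt{\left(- \frac{768}{5}\right) \left(-21\right) + 14387} = \sqrt{\frac{16128}{5} + 14387} = \sqrt{\frac{88063}{5}} = \frac{\sqrt{440315}}{5}$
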